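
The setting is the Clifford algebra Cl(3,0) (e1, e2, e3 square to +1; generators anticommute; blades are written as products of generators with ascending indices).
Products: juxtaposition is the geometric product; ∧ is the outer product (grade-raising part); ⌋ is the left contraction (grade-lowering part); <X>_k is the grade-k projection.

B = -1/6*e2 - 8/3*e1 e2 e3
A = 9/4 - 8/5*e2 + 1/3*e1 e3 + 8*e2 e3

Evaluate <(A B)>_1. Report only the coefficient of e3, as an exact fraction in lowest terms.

step 1: 4/15 + 64/3*e1 - 91/72*e2 + 4/3*e3 - 64/15*e1 e3 - 107/18*e1 e2 e3
step 2: 64/3*e1 - 91/72*e2 + 4/3*e3
Answer: 4/3


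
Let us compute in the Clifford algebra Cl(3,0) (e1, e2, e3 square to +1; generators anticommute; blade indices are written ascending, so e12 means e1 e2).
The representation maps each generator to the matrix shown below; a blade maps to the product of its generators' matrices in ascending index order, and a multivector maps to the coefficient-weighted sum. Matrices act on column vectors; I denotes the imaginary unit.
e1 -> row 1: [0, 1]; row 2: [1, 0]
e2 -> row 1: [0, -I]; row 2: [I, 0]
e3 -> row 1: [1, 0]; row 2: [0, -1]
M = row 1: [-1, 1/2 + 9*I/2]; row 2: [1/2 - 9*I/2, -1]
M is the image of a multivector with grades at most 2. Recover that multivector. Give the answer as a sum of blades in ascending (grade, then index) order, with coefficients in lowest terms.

Method: 1, rho(e1), rho(e2), rho(e3) form a trace-orthogonal basis of the 2x2 complex matrices (tr(X Y) = 2 if X = Y, else 0), so M = m0*1 + m1*rho(e1) + m2*rho(e2) + m3*rho(e3) with m0 = tr(M)/2 = -1, m1 = tr(M rho(e1))/2 = 1/2, m2 = tr(M rho(e2))/2 = -9/2, m3 = tr(M rho(e3))/2 = 0.
Multiplying table entries, the bivector images are rho(e12) = I*rho(e3), rho(e13) = -I*rho(e2), rho(e23) = I*rho(e1); with real blade coefficients the real parts of m0..m3 are the coefficients of 1, e1, e2, e3 and the imaginary parts give the bivectors (e23: Im m1, e13: -Im m2, e12: Im m3).
Answer: -1 + 1/2*e1 - 9/2*e2


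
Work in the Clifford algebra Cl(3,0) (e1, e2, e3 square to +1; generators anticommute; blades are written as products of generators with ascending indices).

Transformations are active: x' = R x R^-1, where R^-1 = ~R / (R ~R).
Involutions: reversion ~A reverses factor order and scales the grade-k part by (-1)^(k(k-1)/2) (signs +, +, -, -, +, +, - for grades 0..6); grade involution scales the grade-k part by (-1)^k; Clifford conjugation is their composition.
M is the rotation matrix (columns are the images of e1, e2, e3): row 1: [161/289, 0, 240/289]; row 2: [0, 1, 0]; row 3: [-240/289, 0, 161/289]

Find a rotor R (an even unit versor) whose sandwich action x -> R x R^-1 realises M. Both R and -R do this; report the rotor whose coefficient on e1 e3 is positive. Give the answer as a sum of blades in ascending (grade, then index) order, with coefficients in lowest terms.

Method: write R = a + b12*e1 e2 + b13*e1 e3 + b23*e2 e3 with a^2 + b12^2 + b13^2 + b23^2 = 1 (so R^-1 = ~R). Expanding the columns R e_j ~R gives tr M = 4a^2 - 1 and, from the antisymmetric part, M21 - M12 = -4a*b12, M13 - M31 = 4a*b13, M32 - M23 = -4a*b23.
Here tr M = 611/289, so a^2 = (1 + tr M)/4 = 225/289 and a = ±15/17. Taking a = 15/17: M21 - M12 = 0, M13 - M31 = 480/289, M32 - M23 = 0, giving b12 = 0, b13 = 8/17, b23 = 0, i.e. R = 15/17 + 8/17*e1 e3.
Its e1 e3 coefficient is already positive.
Answer: 15/17 + 8/17*e1 e3. Note: both R and -R realise this M (trace 611/289); the covering map identifies them, and the e1 e3-coefficient sign is the tie-breaker.


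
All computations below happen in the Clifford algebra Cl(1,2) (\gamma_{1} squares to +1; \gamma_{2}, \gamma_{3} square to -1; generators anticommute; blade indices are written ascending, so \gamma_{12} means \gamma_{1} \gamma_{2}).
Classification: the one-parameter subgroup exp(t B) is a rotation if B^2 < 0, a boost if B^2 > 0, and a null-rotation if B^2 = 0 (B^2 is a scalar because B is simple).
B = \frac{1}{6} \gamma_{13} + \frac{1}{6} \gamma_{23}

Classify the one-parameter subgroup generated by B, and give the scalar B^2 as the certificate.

B^2 term by term: the squares give (\frac{1}{6})^2*(\gamma_{13})^2 + (\frac{1}{6})^2*(\gamma_{23})^2 = \frac{1}{36}*(+1) + \frac{1}{36}*(-1) = 0 (each basis 2-blade squares to minus the product of its generators' squares); cross terms between blades sharing an index anticommute and cancel. So B^2 = 0.
Answer: null-rotation, certificate B^2 = 0. B^2 = 0 is basis-independent, so its sign is the whole story.


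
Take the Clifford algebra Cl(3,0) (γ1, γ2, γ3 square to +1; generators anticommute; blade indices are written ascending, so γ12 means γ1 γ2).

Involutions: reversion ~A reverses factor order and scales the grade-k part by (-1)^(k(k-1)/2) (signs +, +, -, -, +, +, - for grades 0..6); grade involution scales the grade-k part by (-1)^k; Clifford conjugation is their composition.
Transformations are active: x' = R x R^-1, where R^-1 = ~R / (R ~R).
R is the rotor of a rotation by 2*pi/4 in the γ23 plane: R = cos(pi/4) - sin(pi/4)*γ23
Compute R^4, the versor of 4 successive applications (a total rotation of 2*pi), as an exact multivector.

Half-angle bookkeeping: 4 applications in γ23 add up to rotor phase 4*pi/4 = pi, so R^4 = cos(pi) - sin(pi)*γ23.
cos(pi) = -1 and sin(pi) = 0, so R^4 = -1. The total rotation 2*pi is 1 full turn, so every vector returns to itself, yet the rotor is -1, on the OTHER sheet of the double cover (an odd number of 2*pi turns).
Answer: -1


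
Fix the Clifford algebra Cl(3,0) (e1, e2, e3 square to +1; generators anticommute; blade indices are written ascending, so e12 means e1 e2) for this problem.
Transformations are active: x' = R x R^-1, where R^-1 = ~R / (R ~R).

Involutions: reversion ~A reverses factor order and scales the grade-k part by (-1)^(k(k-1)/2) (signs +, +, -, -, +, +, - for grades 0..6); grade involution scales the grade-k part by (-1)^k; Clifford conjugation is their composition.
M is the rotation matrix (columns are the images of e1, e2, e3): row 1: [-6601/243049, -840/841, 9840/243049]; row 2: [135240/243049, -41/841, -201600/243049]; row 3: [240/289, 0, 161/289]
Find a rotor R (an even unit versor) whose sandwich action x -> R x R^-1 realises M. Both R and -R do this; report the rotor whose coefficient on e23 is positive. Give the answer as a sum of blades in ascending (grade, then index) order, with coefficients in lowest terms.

Method: write R = a + b12*e12 + b13*e13 + b23*e23 with a^2 + b12^2 + b13^2 + b23^2 = 1 (so R^-1 = ~R). Expanding the columns R e_j ~R gives tr M = 4a^2 - 1 and, from the antisymmetric part, M21 - M12 = -4a*b12, M13 - M31 = 4a*b13, M32 - M23 = -4a*b23.
Here tr M = 116951/243049, so a^2 = (1 + tr M)/4 = 90000/243049 and a = ±300/493. Taking a = 300/493: M21 - M12 = 378000/243049, M13 - M31 = -192000/243049, M32 - M23 = 201600/243049, giving b12 = -315/493, b13 = -160/493, b23 = -168/493, i.e. R = 300/493 - 315/493*e12 - 160/493*e13 - 168/493*e23.
Its e23 coefficient is negative, so report the other preimage -R.
Answer: -300/493 + 315/493*e12 + 160/493*e13 + 168/493*e23. Uniqueness: Spin(3) -> SO(3) maps R and -R to the same rotation of trace 116951/243049; fixing the sign of the e23 coefficient removes the ambiguity.


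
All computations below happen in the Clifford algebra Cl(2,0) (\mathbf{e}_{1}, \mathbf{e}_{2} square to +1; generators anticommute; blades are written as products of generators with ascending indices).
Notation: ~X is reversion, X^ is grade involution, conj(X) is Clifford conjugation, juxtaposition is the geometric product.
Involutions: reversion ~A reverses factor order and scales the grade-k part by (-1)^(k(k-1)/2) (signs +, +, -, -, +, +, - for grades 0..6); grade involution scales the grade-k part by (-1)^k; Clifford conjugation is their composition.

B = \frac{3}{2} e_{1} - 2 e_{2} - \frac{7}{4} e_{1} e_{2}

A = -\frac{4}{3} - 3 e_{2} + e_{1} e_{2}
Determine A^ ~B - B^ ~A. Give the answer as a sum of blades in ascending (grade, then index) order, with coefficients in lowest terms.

first term: -\frac{31}{4} - \frac{37}{4} e_{1} + \frac{7}{6} e_{2} - \frac{41}{6} e_{1} e_{2}
second term: -\frac{31}{4} + \frac{37}{4} e_{1} - \frac{7}{6} e_{2} + \frac{41}{6} e_{1} e_{2}
Answer: -\frac{37}{2} e_{1} + \frac{7}{3} e_{2} - \frac{41}{3} e_{1} e_{2}


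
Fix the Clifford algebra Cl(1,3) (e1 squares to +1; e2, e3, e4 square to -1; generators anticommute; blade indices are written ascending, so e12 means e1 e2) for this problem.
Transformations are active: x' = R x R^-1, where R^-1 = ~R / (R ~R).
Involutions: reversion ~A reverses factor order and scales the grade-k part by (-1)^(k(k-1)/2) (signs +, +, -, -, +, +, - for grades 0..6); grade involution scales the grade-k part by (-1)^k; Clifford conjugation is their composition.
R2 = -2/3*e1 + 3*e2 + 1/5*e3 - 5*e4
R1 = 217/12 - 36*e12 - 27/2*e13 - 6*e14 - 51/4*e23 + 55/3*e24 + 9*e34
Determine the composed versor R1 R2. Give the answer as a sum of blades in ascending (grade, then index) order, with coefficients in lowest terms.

Distribute over the terms of R2 (each basis-blade product reordered to ascending indices, repeated generators contracted through their squares):
R1 (-2/3*e1) = -217/18*e1 - 24*e2 - 9*e3 - 4*e4 + 17/2*e123 - 110/9*e124 - 6*e134
R1 (3*e2) = 108*e1 + 217/4*e2 - 153/4*e3 + 55*e4 + 81/2*e123 + 18*e124 + 27*e234
R1 (1/5*e3) = 27/10*e1 + 51/20*e2 + 217/60*e3 + 9/5*e4 - 36/5*e123 + 6/5*e134 - 11/3*e234
R1 (-5*e4) = -30*e1 + 275/3*e2 + 45*e3 - 1085/12*e4 + 180*e124 + 135/2*e134 + 255/4*e234
Summing the partial products and collecting blades:
Answer: 3089/45*e1 + 1867/15*e2 + 41/30*e3 - 2257/60*e4 + 209/5*e123 + 1672/9*e124 + 627/10*e134 + 1045/12*e234


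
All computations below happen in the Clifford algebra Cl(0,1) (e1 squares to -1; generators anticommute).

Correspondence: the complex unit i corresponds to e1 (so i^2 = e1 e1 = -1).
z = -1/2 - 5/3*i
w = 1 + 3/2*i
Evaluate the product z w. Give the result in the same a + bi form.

In blades: z = -1/2 - 5/3*e1, w = 1 + 3/2*e1.
Distribute z over w term by term (generator squares from the signature, products reordered to ascending indices): (-1/2)*w = -1/2 - 3/4*e1; (-5/3*e1)*w = 5/2 - 5/3*e1.
Sum: 2 - 29/12*e1; translating back through the correspondence:
Answer: 2 - 29/12*i


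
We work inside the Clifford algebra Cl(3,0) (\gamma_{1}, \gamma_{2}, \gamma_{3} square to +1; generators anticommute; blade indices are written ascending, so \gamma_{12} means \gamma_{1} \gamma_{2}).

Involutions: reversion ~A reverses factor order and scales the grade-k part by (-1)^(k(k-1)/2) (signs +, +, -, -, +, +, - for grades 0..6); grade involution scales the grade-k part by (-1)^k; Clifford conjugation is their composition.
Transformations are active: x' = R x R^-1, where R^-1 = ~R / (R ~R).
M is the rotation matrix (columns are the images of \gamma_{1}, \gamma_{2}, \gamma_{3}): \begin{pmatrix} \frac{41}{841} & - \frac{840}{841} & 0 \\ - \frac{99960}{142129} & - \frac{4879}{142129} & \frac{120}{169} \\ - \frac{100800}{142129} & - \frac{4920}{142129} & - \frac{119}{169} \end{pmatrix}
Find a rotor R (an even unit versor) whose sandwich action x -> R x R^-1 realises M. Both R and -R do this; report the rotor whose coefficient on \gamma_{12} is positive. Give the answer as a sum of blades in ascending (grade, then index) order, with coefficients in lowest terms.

Method: write R = a + b12*\gamma_{12} + b13*\gamma_{13} + b23*\gamma_{23} with a^2 + b12^2 + b13^2 + b23^2 = 1 (so R^-1 = ~R). Expanding the columns R e_j ~R gives tr M = 4a^2 - 1 and, from the antisymmetric part, M21 - M12 = -4a*b12, M13 - M31 = 4a*b13, M32 - M23 = -4a*b23.
Here tr M = -\frac{98029}{142129}, so a^2 = (1 + tr M)/4 = \frac{11025}{142129} and a = ±\frac{105}{377}. Taking a = \frac{105}{377}: M21 - M12 = \frac{42000}{142129}, M13 - M31 = \frac{100800}{142129}, M32 - M23 = -\frac{105840}{142129}, giving b12 = -\frac{100}{377}, b13 = \frac{240}{377}, b23 = \frac{252}{377}, i.e. R = \frac{105}{377} - \frac{100}{377} \gamma_{12} + \frac{240}{377} \gamma_{13} + \frac{252}{377} \gamma_{23}.
Its \gamma_{12} coefficient is negative, so report the other preimage -R.
Answer: -\frac{105}{377} + \frac{100}{377} \gamma_{12} - \frac{240}{377} \gamma_{13} - \frac{252}{377} \gamma_{23}. Uniqueness: Spin(3) -> SO(3) maps R and -R to the same rotation of trace -\frac{98029}{142129}; fixing the sign of the \gamma_{12} coefficient removes the ambiguity.


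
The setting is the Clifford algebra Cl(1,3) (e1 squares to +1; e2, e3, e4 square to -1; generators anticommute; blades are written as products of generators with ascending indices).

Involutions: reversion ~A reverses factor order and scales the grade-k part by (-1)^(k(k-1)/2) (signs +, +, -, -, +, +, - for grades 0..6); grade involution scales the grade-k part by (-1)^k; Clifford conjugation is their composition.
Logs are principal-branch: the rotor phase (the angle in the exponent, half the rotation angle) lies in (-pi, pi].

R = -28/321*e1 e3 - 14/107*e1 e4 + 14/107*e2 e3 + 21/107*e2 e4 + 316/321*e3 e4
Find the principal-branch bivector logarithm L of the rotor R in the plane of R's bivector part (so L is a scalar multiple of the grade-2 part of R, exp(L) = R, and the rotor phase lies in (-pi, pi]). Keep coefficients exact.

The scalar part of R is 0, so the principal-branch rotor phase is pinned; divide the bivector part by its sine to get the unit plane — L is the phase times that plane.
Concretely: cos(phase) = 0 gives phase = ±pi/2, and since phase/sin(phase) is even the sign is immaterial: L = (phase/sin(phase)) * <R>_2 = (pi/2) * <R>_2.
Answer: -14*pi/321*e1 e3 - 7*pi/107*e1 e4 + 7*pi/107*e2 e3 + 21*pi/214*e2 e4 + 158*pi/321*e3 e4


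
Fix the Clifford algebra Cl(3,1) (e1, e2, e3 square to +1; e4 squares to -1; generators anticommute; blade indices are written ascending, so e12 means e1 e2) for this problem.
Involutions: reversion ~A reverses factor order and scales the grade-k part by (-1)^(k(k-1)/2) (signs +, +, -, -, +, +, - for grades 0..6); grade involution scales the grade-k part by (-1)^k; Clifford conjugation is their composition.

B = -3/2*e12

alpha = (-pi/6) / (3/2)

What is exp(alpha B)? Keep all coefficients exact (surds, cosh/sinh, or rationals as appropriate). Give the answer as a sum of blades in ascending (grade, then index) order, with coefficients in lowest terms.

B^2 = (-3/2)^2*(e12)^2 = 9/4*(-1) = -9/4 (a basis 2-blade squares to minus the product of its generators' squares).
B^2 = -9/4 — the series telescopes trigonometrically here: l = 3/2, alpha*l = -pi/6, so exp(alpha B) = cos(-pi/6) + (sin(-pi/6)/(3/2))*B = sqrt(3)/2 + (-1/3)*B.
Answer: sqrt(3)/2 + 1/2*e12


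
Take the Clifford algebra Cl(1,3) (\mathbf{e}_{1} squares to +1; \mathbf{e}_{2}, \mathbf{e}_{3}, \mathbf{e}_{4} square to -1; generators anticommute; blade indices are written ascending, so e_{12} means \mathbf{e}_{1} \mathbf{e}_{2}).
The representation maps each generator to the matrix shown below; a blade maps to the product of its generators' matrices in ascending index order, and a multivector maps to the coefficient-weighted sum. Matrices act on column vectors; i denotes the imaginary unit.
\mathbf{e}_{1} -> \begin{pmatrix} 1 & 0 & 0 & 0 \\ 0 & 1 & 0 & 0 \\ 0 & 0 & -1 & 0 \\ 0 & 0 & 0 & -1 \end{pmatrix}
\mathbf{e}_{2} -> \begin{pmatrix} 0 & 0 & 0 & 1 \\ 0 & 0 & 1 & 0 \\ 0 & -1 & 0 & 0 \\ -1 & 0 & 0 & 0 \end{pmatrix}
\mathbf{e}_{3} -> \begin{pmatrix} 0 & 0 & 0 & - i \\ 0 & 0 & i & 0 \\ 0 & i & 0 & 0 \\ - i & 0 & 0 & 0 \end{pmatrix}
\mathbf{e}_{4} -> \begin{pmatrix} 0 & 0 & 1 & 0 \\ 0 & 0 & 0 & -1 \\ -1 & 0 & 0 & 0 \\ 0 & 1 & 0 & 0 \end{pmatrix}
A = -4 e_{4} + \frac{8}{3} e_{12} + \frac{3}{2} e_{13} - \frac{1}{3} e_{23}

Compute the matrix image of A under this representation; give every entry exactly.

Bivector images (products of the table entries): rho(e_{12}) = rho(\mathbf{e}_{1})rho(\mathbf{e}_{2}) = \begin{pmatrix} 0 & 0 & 0 & 1 \\ 0 & 0 & 1 & 0 \\ 0 & 1 & 0 & 0 \\ 1 & 0 & 0 & 0 \end{pmatrix}; rho(e_{13}) = rho(\mathbf{e}_{1})rho(\mathbf{e}_{3}) = \begin{pmatrix} 0 & 0 & 0 & - i \\ 0 & 0 & i & 0 \\ 0 & - i & 0 & 0 \\ i & 0 & 0 & 0 \end{pmatrix}; rho(e_{23}) = rho(\mathbf{e}_{2})rho(\mathbf{e}_{3}) = \begin{pmatrix} - i & 0 & 0 & 0 \\ 0 & i & 0 & 0 \\ 0 & 0 & - i & 0 \\ 0 & 0 & 0 & i \end{pmatrix}.
M = (-4)*rho(e_{4}) + (\frac{8}{3})*rho(e_{12}) + (\frac{3}{2})*rho(e_{13}) + (-\frac{1}{3})*rho(e_{23}), summed entrywise:
Answer: \begin{pmatrix} \frac{i}{3} & 0 & -4 & \frac{8}{3} - \frac{3 i}{2} \\ 0 & - \frac{i}{3} & \frac{8}{3} + \frac{3 i}{2} & 4 \\ 4 & \frac{8}{3} - \frac{3 i}{2} & \frac{i}{3} & 0 \\ \frac{8}{3} + \frac{3 i}{2} & -4 & 0 & - \frac{i}{3} \end{pmatrix}


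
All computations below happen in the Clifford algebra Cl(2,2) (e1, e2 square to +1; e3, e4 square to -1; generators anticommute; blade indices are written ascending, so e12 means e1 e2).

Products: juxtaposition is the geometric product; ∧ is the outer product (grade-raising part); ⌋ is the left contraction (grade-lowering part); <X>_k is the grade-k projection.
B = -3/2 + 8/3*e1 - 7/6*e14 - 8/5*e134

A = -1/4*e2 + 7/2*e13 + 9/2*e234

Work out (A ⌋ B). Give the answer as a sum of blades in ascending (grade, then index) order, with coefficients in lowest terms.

step 1: -28/5*e4
Answer: -28/5*e4


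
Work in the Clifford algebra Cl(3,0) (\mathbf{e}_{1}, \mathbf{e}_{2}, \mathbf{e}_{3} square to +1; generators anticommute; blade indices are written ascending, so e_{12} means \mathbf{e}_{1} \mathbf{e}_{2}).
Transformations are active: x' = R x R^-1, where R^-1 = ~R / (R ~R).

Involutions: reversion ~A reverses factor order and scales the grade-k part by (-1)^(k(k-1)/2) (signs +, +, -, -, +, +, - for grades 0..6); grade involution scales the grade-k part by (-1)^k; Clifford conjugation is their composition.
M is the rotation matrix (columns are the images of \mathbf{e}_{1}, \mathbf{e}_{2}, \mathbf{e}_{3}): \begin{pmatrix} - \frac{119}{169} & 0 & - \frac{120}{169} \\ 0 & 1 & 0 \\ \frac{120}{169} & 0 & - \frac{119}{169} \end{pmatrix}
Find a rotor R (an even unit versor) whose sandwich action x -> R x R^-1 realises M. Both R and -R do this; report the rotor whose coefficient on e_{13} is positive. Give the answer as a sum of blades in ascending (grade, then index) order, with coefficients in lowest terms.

Method: write R = a + b12*e_{12} + b13*e_{13} + b23*e_{23} with a^2 + b12^2 + b13^2 + b23^2 = 1 (so R^-1 = ~R). Expanding the columns R e_j ~R gives tr M = 4a^2 - 1 and, from the antisymmetric part, M21 - M12 = -4a*b12, M13 - M31 = 4a*b13, M32 - M23 = -4a*b23.
Here tr M = -\frac{69}{169}, so a^2 = (1 + tr M)/4 = \frac{25}{169} and a = ±\frac{5}{13}. Taking a = \frac{5}{13}: M21 - M12 = 0, M13 - M31 = -\frac{240}{169}, M32 - M23 = 0, giving b12 = 0, b13 = -\frac{12}{13}, b23 = 0, i.e. R = \frac{5}{13} - \frac{12}{13} e_{13}.
Its e_{13} coefficient is negative, so report the other preimage -R.
Answer: -\frac{5}{13} + \frac{12}{13} e_{13}. Why the constraint matters: R and -R act identically through the sandwich — M has trace -\frac{69}{169} either way — so only the sign condition on e_{13} picks one of the two preimages.


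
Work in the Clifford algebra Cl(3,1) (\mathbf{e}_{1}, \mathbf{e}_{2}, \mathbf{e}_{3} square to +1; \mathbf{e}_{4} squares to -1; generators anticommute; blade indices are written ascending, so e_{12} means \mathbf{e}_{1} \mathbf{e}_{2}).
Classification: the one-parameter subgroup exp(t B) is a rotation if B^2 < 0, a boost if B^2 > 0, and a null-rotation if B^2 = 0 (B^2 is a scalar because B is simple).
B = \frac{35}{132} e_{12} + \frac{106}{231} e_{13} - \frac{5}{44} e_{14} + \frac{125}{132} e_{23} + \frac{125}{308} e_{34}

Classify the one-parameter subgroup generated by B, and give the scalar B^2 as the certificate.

B^2 term by term: the squares give (\frac{35}{132})^2*(e_{12})^2 + (\frac{106}{231})^2*(e_{13})^2 + (-\frac{5}{44})^2*(e_{14})^2 + (\frac{125}{132})^2*(e_{23})^2 + (\frac{125}{308})^2*(e_{34})^2 = \frac{1225}{17424}*(-1) + \frac{11236}{53361}*(-1) + \frac{25}{1936}*(+1) + \frac{15625}{17424}*(-1) + \frac{15625}{94864}*(+1) = -1 (each basis 2-blade squares to minus the product of its generators' squares); cross terms between blades sharing an index anticommute and cancel; the commuting (index-disjoint) pairs give grade-4 terms 2*c*c'*(blade product), which cancel blade by blade — e_{1234}: \frac{625}{2904} - \frac{625}{2904} = 0 — confirming B is simple. So B^2 = -1.
Answer: rotation, certificate B^2 = -1. Note: conjugating B changes its blade decomposition but never the scalar B^2 = -1, whose sign settles the classification.


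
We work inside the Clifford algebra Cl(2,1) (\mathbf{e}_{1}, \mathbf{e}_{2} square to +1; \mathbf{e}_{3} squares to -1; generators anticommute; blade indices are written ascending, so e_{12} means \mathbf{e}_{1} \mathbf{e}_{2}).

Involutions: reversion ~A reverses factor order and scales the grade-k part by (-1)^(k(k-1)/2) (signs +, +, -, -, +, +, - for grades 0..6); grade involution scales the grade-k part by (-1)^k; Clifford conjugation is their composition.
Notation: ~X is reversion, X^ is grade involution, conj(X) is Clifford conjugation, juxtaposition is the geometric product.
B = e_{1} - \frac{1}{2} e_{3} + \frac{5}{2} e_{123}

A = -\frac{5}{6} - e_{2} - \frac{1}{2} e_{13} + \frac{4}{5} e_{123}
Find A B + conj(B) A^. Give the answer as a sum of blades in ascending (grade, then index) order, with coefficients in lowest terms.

first term: 2 - \frac{13}{12} e_{1} + \frac{5}{4} e_{2} + \frac{11}{12} e_{3} + \frac{7}{5} e_{12} + \frac{5}{2} e_{13} + \frac{13}{10} e_{23} - \frac{25}{12} e_{123}
second term: -2 + \frac{7}{12} e_{1} + \frac{5}{4} e_{2} + \frac{1}{12} e_{3} - \frac{3}{5} e_{12} - \frac{5}{2} e_{13} + \frac{3}{10} e_{23} - \frac{25}{12} e_{123}
Answer: -\frac{1}{2} e_{1} + \frac{5}{2} e_{2} + e_{3} + \frac{4}{5} e_{12} + \frac{8}{5} e_{23} - \frac{25}{6} e_{123}


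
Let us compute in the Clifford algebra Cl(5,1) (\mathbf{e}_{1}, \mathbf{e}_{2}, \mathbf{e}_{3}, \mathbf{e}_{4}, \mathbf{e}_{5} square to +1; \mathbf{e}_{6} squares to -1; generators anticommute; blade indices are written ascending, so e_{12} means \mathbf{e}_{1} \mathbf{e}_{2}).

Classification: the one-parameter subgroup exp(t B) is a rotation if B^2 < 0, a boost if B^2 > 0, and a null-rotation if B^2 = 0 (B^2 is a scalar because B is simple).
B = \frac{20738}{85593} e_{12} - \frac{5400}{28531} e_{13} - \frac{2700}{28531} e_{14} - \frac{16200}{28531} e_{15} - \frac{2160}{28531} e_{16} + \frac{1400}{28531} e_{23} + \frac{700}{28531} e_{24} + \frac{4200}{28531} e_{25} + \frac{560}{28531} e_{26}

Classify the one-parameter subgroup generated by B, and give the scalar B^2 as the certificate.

B^2 term by term: the squares give (\frac{20738}{85593})^2*(e_{12})^2 + (-\frac{5400}{28531})^2*(e_{13})^2 + (-\frac{2700}{28531})^2*(e_{14})^2 + (-\frac{16200}{28531})^2*(e_{15})^2 + (-\frac{2160}{28531})^2*(e_{16})^2 + (\frac{1400}{28531})^2*(e_{23})^2 + (\frac{700}{28531})^2*(e_{24})^2 + (\frac{4200}{28531})^2*(e_{25})^2 + (\frac{560}{28531})^2*(e_{26})^2 = \frac{430064644}{7326161649}*(-1) + \frac{29160000}{814017961}*(-1) + \frac{7290000}{814017961}*(-1) + \frac{262440000}{814017961}*(-1) + \frac{4665600}{814017961}*(+1) + \frac{1960000}{814017961}*(-1) + \frac{490000}{814017961}*(-1) + \frac{17640000}{814017961}*(-1) + \frac{313600}{814017961}*(+1) = -\frac{4}{9} (each basis 2-blade squares to minus the product of its generators' squares); cross terms between blades sharing an index anticommute and cancel; the commuting (index-disjoint) pairs give grade-4 terms 2*c*c'*(blade product), which cancel blade by blade — e_{1234}: \frac{7560000}{814017961} - \frac{7560000}{814017961} = 0; e_{1235}: \frac{45360000}{814017961} - \frac{45360000}{814017961} = 0; e_{1236}: \frac{6048000}{814017961} - \frac{6048000}{814017961} = 0; e_{1245}: \frac{22680000}{814017961} - \frac{22680000}{814017961} = 0; e_{1246}: \frac{3024000}{814017961} - \frac{3024000}{814017961} = 0; e_{1256}: \frac{18144000}{814017961} - \frac{18144000}{814017961} = 0 — confirming B is simple. So B^2 = -\frac{4}{9}.
Answer: rotation, certificate B^2 = -\frac{4}{9}. Why this suffices: the scalar -\frac{4}{9} survives any versor conjugation, so its sign alone determines the class however B is presented.


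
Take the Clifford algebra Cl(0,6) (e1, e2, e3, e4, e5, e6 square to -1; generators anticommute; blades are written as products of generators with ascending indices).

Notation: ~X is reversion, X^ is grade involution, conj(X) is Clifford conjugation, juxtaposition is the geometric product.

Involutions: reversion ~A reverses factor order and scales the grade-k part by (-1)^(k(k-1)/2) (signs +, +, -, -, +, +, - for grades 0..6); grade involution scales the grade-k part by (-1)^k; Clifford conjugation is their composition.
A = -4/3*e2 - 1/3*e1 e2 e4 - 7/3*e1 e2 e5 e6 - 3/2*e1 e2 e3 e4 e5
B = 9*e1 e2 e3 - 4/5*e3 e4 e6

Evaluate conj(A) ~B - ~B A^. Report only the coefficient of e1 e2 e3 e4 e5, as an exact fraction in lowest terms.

first term: -12*e1 e3 + 3*e3 e4 - 27/2*e4 e5 - 21*e3 e5 e6 - 4/15*e1 e2 e3 e6 - 6/5*e1 e2 e5 e6 + 16/15*e2 e3 e4 e6 + 28/15*e1 e2 e3 e4 e5
second term: -12*e1 e3 + 3*e3 e4 - 27/2*e4 e5 - 21*e3 e5 e6 + 4/15*e1 e2 e3 e6 + 6/5*e1 e2 e5 e6 - 16/15*e2 e3 e4 e6 - 28/15*e1 e2 e3 e4 e5
Answer: 56/15


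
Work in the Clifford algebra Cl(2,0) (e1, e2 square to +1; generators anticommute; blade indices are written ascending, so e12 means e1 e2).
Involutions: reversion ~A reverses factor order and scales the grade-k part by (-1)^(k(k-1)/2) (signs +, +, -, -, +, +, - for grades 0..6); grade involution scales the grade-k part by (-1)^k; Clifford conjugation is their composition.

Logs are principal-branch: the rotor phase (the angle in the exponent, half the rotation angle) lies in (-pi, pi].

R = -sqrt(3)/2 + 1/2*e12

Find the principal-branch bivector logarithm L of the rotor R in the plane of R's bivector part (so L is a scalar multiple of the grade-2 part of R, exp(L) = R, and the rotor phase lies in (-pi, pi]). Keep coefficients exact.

The scalar part of R is -sqrt(3)/2, and that scalar determines the rotor phase on the principal branch; recovering the unit plane as bivector-part over sine of the phase gives L = phase * plane.
Concretely: cos(phase) = -sqrt(3)/2 gives phase = ±5*pi/6, and since phase/sin(phase) is even the sign is immaterial: L = (phase/sin(phase)) * <R>_2 = (5*pi/3) * <R>_2.
Answer: 5*pi/6*e12


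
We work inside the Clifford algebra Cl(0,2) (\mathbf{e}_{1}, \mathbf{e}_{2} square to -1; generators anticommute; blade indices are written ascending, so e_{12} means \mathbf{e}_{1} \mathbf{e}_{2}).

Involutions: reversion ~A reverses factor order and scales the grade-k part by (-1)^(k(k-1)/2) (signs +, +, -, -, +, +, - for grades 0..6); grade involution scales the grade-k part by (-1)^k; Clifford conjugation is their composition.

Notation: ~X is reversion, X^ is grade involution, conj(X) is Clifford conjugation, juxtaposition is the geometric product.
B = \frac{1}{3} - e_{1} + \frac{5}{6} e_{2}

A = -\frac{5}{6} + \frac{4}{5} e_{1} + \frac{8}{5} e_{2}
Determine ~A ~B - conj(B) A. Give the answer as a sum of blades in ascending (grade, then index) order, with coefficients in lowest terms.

first term: -\frac{73}{90} + \frac{11}{10} e_{1} - \frac{29}{180} e_{2} + \frac{34}{15} e_{12}
second term: \frac{23}{90} - \frac{17}{30} e_{1} + \frac{221}{180} e_{2} + \frac{34}{15} e_{12}
Answer: -\frac{16}{15} + \frac{5}{3} e_{1} - \frac{25}{18} e_{2}


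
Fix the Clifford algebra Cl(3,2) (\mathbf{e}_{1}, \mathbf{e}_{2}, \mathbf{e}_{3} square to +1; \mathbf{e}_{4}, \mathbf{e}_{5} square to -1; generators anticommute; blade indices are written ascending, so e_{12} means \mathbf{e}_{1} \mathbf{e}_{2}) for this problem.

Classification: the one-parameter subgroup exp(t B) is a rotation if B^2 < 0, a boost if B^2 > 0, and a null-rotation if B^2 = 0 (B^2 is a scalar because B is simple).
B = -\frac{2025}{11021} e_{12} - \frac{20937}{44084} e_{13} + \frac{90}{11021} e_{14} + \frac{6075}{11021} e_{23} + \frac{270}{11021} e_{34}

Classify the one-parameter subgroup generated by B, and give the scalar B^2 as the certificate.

B^2 term by term: the squares give (-\frac{2025}{11021})^2*(e_{12})^2 + (-\frac{20937}{44084})^2*(e_{13})^2 + (\frac{90}{11021})^2*(e_{14})^2 + (\frac{6075}{11021})^2*(e_{23})^2 + (\frac{270}{11021})^2*(e_{34})^2 = \frac{4100625}{121462441}*(-1) + \frac{438357969}{1943399056}*(-1) + \frac{8100}{121462441}*(+1) + \frac{36905625}{121462441}*(-1) + \frac{72900}{121462441}*(+1) = -\frac{9}{16} (each basis 2-blade squares to minus the product of its generators' squares); cross terms between blades sharing an index anticommute and cancel; the commuting (index-disjoint) pairs give grade-4 terms 2*c*c'*(blade product), which cancel blade by blade — e_{1234}: -\frac{1093500}{121462441} + \frac{1093500}{121462441} = 0 — confirming B is simple. So B^2 = -\frac{9}{16}.
Answer: rotation, certificate B^2 = -\frac{9}{16}. Because -\frac{9}{16} is invariant under every versor sandwich, the classification follows from its sign alone.


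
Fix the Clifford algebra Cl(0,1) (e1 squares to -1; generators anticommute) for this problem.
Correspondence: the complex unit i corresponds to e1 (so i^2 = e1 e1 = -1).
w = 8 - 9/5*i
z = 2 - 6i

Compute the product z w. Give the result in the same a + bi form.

In blades: z = 2 - 6*e1, w = 8 - 9/5*e1.
Distribute z over w term by term (generator squares from the signature, products reordered to ascending indices): (2)*w = 16 - 18/5*e1; (-6*e1)*w = -54/5 - 48*e1.
Sum: 26/5 - 258/5*e1; translating back through the correspondence:
Answer: 26/5 - 258/5*i


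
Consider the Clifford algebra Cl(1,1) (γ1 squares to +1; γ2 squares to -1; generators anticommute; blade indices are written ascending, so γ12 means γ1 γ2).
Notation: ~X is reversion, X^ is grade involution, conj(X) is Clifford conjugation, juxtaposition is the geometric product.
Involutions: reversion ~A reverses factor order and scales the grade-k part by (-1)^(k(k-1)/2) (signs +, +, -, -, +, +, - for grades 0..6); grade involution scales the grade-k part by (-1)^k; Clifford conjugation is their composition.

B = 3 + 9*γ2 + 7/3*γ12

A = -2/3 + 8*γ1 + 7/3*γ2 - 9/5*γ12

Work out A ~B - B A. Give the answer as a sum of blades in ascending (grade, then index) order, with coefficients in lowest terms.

first term: -94/5 + 1564/45*γ1 - 53/3*γ2 + 3067/45*γ12
second term: -136/5 + 106/45*γ1 - 53/3*γ2 - 3553/45*γ12
Answer: 42/5 + 162/5*γ1 + 1324/9*γ12


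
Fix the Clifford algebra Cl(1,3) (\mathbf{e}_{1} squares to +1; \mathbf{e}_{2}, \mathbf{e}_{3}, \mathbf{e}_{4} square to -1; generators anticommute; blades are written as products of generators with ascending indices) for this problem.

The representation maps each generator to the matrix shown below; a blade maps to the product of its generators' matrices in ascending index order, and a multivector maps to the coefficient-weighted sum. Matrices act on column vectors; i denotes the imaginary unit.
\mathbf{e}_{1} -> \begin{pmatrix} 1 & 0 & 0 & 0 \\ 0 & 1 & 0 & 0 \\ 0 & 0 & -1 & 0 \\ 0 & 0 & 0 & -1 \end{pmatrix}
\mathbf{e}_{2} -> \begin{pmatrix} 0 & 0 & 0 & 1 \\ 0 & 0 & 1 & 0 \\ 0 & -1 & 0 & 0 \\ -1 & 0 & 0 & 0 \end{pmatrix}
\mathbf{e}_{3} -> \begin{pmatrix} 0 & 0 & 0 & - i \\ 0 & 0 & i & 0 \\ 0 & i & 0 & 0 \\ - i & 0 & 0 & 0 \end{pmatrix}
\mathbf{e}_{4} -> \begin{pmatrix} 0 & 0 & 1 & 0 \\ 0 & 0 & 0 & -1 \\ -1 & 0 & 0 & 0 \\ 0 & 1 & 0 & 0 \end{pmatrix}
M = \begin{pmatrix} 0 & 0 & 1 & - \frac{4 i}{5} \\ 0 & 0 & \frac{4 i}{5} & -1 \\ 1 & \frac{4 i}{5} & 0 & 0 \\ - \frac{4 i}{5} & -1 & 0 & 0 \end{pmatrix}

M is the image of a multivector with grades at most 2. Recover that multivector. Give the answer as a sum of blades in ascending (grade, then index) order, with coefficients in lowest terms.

Method: the blade images are trace-orthogonal — tr(rho(e_A) rho(e_B)^-1) = 4 if A = B and 0 otherwise — and rho(e_A)^-1 = (e_A)^2 * rho(e_A) with (e_A)^2 = +1 or -1, so the coefficient of e_A in the preimage is (e_A)^2 * tr(M rho(e_A))/4.
Nonzero projections over blades of grade <= 2: e_{3}: (e_{3})^2 = -1, tr(M rho(e_{3})) = - \frac{16}{5}, coefficient \frac{4}{5}; e_{1} e_{4}: (e_{1} e_{4})^2 = +1, tr(M rho(e_{1} e_{4})) = 4, coefficient 1. Every other blade of grade <= 2 projects to 0.
Answer: \frac{4}{5} e_{3} + e_{1} e_{4}


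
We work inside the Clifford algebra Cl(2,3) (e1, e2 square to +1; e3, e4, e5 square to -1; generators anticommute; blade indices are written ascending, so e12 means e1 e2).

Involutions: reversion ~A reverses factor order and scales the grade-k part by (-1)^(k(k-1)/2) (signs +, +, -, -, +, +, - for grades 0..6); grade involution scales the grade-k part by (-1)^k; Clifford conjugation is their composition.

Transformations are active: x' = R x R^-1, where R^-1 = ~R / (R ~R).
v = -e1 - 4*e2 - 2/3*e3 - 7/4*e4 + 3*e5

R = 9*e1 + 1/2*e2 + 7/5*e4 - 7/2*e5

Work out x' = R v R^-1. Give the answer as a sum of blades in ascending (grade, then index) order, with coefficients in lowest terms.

~R = 9*e1 + 1/2*e2 + 7/5*e4 - 7/2*e5, and R ~R = 1676/25, so R^-1 = ~R / (1676/25).
R v = 39/20 - 71/2*e12 - 6*e13 - 287/20*e14 + 47/2*e15 - 1/3*e23 + 189/40*e24 - 25/2*e25 + 14/15*e34 - 7/3*e35 - 77/40*e45
Answer: 5107/3352*e1 + 27011/6704*e2 + 2/3*e3 + 6139/3352*e4 - 21477/6704*e5


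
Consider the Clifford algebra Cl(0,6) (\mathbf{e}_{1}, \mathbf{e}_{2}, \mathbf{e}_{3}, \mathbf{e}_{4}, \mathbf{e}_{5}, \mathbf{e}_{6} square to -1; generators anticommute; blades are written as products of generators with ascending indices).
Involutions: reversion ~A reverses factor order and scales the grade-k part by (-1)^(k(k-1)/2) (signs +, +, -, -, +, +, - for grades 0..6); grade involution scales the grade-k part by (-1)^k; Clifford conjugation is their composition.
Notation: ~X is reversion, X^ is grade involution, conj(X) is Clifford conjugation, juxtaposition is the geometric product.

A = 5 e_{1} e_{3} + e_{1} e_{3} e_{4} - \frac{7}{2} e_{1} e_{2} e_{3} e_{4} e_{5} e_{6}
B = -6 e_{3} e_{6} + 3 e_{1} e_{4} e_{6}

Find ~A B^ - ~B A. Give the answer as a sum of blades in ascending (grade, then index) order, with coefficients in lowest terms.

first term: -30 e_{1} e_{6} + 3 e_{3} e_{6} + 6 e_{1} e_{4} e_{6} - \frac{21}{2} e_{2} e_{3} e_{5} + 15 e_{3} e_{4} e_{6} + 21 e_{1} e_{2} e_{4} e_{5}
second term: 30 e_{1} e_{6} + 3 e_{3} e_{6} - 6 e_{1} e_{4} e_{6} - \frac{21}{2} e_{2} e_{3} e_{5} + 15 e_{3} e_{4} e_{6} + 21 e_{1} e_{2} e_{4} e_{5}
Answer: -60 e_{1} e_{6} + 12 e_{1} e_{4} e_{6}


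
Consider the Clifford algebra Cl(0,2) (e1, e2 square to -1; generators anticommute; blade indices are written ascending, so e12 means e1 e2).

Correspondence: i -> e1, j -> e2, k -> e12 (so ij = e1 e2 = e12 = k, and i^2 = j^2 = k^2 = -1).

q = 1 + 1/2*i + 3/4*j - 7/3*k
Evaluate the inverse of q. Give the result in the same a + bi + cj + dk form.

In blades: q = 1 + 1/2*e1 + 3/4*e2 - 7/3*e12.
With qbar = 1 - 1/2*e1 - 3/4*e2 + 7/3*e12 (scalar fixed, mapped units negated), q qbar = 1045/144 (the sum of squared coefficients), so q^-1 = qbar / (1045/144) = 144/1045 - 72/1045*e1 - 108/1045*e2 + 336/1045*e12; translating back:
Answer: 144/1045 - 72/1045*i - 108/1045*j + 336/1045*k


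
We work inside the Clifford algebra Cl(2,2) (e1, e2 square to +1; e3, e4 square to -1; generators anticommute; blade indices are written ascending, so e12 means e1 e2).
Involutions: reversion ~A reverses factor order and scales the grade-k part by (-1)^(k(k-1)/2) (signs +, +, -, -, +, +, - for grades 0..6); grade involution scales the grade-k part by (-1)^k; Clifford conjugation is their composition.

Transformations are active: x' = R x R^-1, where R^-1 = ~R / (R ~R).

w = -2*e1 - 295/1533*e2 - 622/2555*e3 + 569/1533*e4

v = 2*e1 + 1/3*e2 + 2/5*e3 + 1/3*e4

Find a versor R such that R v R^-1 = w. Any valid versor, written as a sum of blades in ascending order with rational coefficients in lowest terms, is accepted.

Key observation: q(v) = q(w) = 96/25 (sandwiches preserve the norm), so R = v + w = 72/511*e2 + 80/511*e3 + 360/511*e4 works whenever it is invertible — the component of v along it is kept and (v - w)/2 reverses, sending v to w.
Answer: 72/511*e2 + 80/511*e3 + 360/511*e4


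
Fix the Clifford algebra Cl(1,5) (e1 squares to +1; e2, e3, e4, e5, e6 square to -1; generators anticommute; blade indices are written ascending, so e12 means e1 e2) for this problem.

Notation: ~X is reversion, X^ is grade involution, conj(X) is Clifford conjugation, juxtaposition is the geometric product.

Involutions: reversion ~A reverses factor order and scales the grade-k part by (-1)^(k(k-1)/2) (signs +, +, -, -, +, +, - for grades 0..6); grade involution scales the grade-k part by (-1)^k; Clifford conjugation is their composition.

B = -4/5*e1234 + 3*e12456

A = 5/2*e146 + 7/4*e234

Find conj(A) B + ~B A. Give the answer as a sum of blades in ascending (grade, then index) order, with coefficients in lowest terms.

first term: 7/5*e1 + 15/2*e25 - 2*e236 - 21/4*e1356
second term: -7/5*e1 + 15/2*e25 - 2*e236 + 21/4*e1356
Answer: 15*e25 - 4*e236


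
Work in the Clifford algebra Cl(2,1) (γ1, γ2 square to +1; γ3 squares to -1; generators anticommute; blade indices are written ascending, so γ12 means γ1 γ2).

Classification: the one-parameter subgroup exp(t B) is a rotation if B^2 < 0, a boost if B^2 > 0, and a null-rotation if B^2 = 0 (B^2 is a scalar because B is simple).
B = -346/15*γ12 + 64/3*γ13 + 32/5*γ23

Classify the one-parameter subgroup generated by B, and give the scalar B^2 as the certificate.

B^2 term by term: the squares give (-346/15)^2*(γ12)^2 + (64/3)^2*(γ13)^2 + (32/5)^2*(γ23)^2 = 119716/225*(-1) + 4096/9*(+1) + 1024/25*(+1) = -36 (each basis 2-blade squares to minus the product of its generators' squares); cross terms between blades sharing an index anticommute and cancel. So B^2 = -36.
Answer: rotation, certificate B^2 = -36. Note: conjugating B changes its blade decomposition but never the scalar B^2 = -36, whose sign settles the classification.


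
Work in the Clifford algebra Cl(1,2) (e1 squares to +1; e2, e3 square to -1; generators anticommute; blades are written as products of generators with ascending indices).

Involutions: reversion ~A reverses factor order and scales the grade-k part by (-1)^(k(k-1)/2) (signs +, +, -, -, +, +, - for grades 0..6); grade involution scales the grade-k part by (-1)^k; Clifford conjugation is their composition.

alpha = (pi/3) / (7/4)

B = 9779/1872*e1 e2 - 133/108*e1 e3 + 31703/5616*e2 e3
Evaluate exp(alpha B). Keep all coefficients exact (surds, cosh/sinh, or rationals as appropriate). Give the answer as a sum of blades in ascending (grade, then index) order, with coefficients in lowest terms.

B^2 term by term: the squares give (9779/1872)^2*(e1 e2)^2 + (-133/108)^2*(e1 e3)^2 + (31703/5616)^2*(e2 e3)^2 = 95628841/3504384*(+1) + 17689/11664*(+1) + 1005080209/31539456*(-1) = -49/16 (each basis 2-blade squares to minus the product of its generators' squares); cross terms between blades sharing an index anticommute and cancel. So B^2 = -49/16.
B^2 = -49/16 — since the square is negative, the closed form is circular: l = 7/4, alpha*l = pi/3, so exp(alpha B) = cos(pi/3) + (sin(pi/3)/(7/4))*B = 1/2 + (2*sqrt(3)/7)*B.
Answer: 1/2 + 1397*sqrt(3)/936*e1 e2 - 19*sqrt(3)/54*e1 e3 + 4529*sqrt(3)/2808*e2 e3


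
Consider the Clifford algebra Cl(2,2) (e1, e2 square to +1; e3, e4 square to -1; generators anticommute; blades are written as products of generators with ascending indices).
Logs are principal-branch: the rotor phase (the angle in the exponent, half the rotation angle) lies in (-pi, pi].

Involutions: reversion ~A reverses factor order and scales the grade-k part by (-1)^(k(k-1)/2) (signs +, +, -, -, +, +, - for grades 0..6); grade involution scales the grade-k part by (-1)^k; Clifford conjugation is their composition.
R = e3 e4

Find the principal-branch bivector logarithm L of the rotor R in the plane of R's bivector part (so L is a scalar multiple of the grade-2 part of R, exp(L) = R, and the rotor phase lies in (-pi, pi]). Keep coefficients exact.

The scalar part of R is 0, so the principal-branch rotor phase is pinned; divide the bivector part by its sine to get the unit plane — L is the phase times that plane.
Concretely: cos(phase) = 0 gives phase = ±pi/2, and since phase/sin(phase) is even the sign is immaterial: L = (phase/sin(phase)) * <R>_2 = (pi/2) * <R>_2.
Answer: pi/2*e3 e4
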